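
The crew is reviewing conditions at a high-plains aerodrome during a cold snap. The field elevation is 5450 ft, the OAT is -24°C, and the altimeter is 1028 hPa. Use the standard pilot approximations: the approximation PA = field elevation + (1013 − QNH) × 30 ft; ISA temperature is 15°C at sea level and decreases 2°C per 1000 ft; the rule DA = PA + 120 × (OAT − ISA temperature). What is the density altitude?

Pressure altitude = 5450 + (1013 − 1028) × 30 = 5450 + (-450) = 5000 ft.
ISA temperature at 5000 ft = 15 − 2 × (5000/1000) = 5°C.
ISA deviation = -24 − 5 = -29°C.
Density altitude = 5000 + 120 × (-29) = 1520 ft.

1520 ft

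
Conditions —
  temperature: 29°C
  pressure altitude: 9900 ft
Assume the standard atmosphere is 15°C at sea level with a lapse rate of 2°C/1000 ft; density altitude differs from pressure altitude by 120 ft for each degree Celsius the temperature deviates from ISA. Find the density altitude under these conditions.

13956 ft

ISA temperature at 9900 ft = 15 − 2 × (9900/1000) = -4.8°C.
ISA deviation = 29 − (-4.8) = +33.8°C.
Density altitude = 9900 + 120 × (33.8) = 9900 + (+4056) = 13956 ft.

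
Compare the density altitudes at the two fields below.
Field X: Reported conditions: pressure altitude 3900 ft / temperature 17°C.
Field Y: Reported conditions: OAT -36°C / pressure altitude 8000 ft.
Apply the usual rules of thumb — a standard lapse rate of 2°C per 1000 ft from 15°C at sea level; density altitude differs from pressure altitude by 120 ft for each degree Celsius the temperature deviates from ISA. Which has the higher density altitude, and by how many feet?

Field X by 1276 ft

Field X: ISA temp = 7.2°C, deviation +9.8°C, DA = 3900 + 120 × 9.8 = 5076 ft.
Field Y: ISA temp = -1°C, deviation -35°C, DA = 8000 + 120 × (-35) = 3800 ft.
Field X is higher by 5076 − 3800 = 1276 ft.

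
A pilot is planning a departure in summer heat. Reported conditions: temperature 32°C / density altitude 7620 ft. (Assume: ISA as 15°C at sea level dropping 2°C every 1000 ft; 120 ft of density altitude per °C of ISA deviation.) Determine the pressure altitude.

4500 ft

DA = PA + 120 × (OAT − (15 − 2·PA/1000)) = PA + 120·OAT − 1800 + 0.24·PA = 1.24·PA + 120·OAT − 1800.
So 1.24·PA = 7620 − 120 × 32 + 1800 = 5580.
PA = 5580 / 1.24 = 4500 ft.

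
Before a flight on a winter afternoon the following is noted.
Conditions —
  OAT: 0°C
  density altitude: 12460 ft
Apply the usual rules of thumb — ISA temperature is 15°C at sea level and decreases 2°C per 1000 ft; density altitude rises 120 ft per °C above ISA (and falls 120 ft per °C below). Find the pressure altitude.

11500 ft

DA = PA + 120 × (OAT − (15 − 2·PA/1000)) = PA + 120·OAT − 1800 + 0.24·PA = 1.24·PA + 120·OAT − 1800.
So 1.24·PA = 12460 − 120 × 0 + 1800 = 14260.
PA = 14260 / 1.24 = 11500 ft.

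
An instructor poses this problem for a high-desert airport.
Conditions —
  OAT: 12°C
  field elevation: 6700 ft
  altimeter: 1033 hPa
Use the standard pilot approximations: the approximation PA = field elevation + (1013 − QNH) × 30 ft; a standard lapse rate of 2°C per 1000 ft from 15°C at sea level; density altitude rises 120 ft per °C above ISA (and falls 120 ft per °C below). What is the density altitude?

7204 ft

Pressure altitude = 6700 + (1013 − 1033) × 30 = 6700 + (-600) = 6100 ft.
ISA temperature at 6100 ft = 15 − 2 × (6100/1000) = 2.8°C.
ISA deviation = 12 − 2.8 = +9.2°C.
Density altitude = 6100 + 120 × (9.2) = 7204 ft.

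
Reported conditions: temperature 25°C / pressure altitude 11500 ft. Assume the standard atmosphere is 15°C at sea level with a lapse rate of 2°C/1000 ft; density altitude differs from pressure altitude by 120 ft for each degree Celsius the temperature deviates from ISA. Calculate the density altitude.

ISA temperature at 11500 ft = 15 − 2 × (11500/1000) = -8°C.
ISA deviation = 25 − (-8) = +33°C.
Density altitude = 11500 + 120 × (33) = 11500 + (+3960) = 15460 ft.

15460 ft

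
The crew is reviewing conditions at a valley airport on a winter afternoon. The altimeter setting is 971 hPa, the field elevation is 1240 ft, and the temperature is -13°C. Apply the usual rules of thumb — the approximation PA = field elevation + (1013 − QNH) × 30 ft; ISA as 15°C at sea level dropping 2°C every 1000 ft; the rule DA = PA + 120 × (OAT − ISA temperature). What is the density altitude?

Pressure altitude = 1240 + (1013 − 971) × 30 = 1240 + (+1260) = 2500 ft.
ISA temperature at 2500 ft = 15 − 2 × (2500/1000) = 10°C.
ISA deviation = -13 − 10 = -23°C.
Density altitude = 2500 + 120 × (-23) = -260 ft.

-260 ft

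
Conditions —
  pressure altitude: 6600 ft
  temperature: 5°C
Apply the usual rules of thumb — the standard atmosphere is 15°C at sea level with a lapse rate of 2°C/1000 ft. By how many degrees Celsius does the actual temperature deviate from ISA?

ISA temperature at 6600 ft = 15 − 2 × (6600/1000) = 1.8°C.
Deviation = OAT − ISA = 5 − 1.8 = +3.2°C.

ISA+3.2°C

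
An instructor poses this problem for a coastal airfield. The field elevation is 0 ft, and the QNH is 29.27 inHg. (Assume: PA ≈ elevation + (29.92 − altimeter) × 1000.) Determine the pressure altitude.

Pressure correction = (29.92 − 29.27) × 1000 = +650 ft.
Pressure altitude = 0 + (+650) = 650 ft.

650 ft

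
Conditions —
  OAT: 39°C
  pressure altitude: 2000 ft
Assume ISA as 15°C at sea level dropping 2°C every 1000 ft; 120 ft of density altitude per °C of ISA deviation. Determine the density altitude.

ISA temperature at 2000 ft = 15 − 2 × (2000/1000) = 11°C.
ISA deviation = 39 − 11 = +28°C.
Density altitude = 2000 + 120 × (28) = 2000 + (+3360) = 5360 ft.

5360 ft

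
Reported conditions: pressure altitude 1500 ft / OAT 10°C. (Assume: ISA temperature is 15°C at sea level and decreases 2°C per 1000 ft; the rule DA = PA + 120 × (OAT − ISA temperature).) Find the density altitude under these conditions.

1260 ft

ISA temperature at 1500 ft = 15 − 2 × (1500/1000) = 12°C.
ISA deviation = 10 − 12 = -2°C.
Density altitude = 1500 + 120 × (-2) = 1500 + (-240) = 1260 ft.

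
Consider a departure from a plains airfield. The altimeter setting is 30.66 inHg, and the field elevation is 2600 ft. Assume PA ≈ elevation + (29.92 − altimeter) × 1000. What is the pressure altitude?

1860 ft

Pressure correction = (29.92 − 30.66) × 1000 = -740 ft.
Pressure altitude = 2600 + (-740) = 1860 ft.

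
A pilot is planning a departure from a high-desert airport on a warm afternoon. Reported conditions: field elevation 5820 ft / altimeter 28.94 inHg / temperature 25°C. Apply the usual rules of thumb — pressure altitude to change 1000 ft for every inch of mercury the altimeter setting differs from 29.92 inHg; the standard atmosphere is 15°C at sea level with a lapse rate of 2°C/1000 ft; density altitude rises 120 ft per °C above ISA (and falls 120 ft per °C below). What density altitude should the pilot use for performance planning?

9632 ft

Pressure altitude = 5820 + (29.92 − 28.94) × 1000 = 5820 + (+980) = 6800 ft.
ISA temperature at 6800 ft = 15 − 2 × (6800/1000) = 1.4°C.
ISA deviation = 25 − 1.4 = +23.6°C.
Density altitude = 6800 + 120 × (23.6) = 9632 ft.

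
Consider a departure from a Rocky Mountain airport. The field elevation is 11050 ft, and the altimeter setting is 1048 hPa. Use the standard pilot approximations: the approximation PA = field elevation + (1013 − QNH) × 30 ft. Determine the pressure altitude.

10000 ft

Pressure correction = (1013 − 1048) × 30 = -1050 ft.
Pressure altitude = 11050 + (-1050) = 10000 ft.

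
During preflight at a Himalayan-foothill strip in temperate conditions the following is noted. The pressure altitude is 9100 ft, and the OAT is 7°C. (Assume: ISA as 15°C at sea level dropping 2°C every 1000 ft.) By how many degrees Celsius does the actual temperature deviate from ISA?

ISA temperature at 9100 ft = 15 − 2 × (9100/1000) = -3.2°C.
Deviation = OAT − ISA = 7 − (-3.2) = +10.2°C.

ISA+10.2°C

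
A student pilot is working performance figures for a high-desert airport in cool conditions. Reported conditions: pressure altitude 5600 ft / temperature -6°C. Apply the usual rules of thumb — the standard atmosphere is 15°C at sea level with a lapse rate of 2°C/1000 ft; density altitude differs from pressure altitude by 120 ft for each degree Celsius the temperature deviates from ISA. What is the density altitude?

ISA temperature at 5600 ft = 15 − 2 × (5600/1000) = 3.8°C.
ISA deviation = -6 − 3.8 = -9.8°C.
Density altitude = 5600 + 120 × (-9.8) = 5600 + (-1176) = 4424 ft.

4424 ft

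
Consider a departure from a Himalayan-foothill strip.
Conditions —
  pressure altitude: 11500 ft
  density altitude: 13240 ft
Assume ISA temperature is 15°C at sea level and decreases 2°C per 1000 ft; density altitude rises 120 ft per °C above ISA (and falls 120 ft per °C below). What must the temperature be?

Density altitude − pressure altitude = 13240 − 11500 = +1740 ft.
At 120 ft/°C that is an ISA deviation of 1740/120 = +14.5°C.
ISA temperature at 11500 ft = 15 − 2 × (11500/1000) = -8°C.
OAT = ISA + deviation = -8 + (+14.5) = 6.5°C.

6.5°C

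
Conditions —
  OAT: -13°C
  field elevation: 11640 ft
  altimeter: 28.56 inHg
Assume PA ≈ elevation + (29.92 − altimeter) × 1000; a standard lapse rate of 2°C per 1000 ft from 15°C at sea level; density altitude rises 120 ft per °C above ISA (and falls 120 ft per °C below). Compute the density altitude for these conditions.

Pressure altitude = 11640 + (29.92 − 28.56) × 1000 = 11640 + (+1360) = 13000 ft.
ISA temperature at 13000 ft = 15 − 2 × (13000/1000) = -11°C.
ISA deviation = -13 − (-11) = -2°C.
Density altitude = 13000 + 120 × (-2) = 12760 ft.

12760 ft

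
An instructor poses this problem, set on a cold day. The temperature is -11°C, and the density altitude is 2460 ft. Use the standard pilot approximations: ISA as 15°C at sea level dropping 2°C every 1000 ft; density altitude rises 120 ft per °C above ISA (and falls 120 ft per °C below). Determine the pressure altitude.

DA = PA + 120 × (OAT − (15 − 2·PA/1000)) = PA + 120·OAT − 1800 + 0.24·PA = 1.24·PA + 120·OAT − 1800.
So 1.24·PA = 2460 − 120 × (-11) + 1800 = 5580.
PA = 5580 / 1.24 = 4500 ft.

4500 ft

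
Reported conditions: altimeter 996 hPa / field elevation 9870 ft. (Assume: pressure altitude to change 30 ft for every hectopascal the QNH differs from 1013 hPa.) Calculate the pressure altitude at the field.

Pressure correction = (1013 − 996) × 30 = +510 ft.
Pressure altitude = 9870 + (+510) = 10380 ft.

10380 ft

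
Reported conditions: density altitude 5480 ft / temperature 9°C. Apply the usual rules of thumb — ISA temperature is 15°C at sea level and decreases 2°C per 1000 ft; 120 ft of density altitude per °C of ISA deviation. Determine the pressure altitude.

DA = PA + 120 × (OAT − (15 − 2·PA/1000)) = PA + 120·OAT − 1800 + 0.24·PA = 1.24·PA + 120·OAT − 1800.
So 1.24·PA = 5480 − 120 × 9 + 1800 = 6200.
PA = 6200 / 1.24 = 5000 ft.

5000 ft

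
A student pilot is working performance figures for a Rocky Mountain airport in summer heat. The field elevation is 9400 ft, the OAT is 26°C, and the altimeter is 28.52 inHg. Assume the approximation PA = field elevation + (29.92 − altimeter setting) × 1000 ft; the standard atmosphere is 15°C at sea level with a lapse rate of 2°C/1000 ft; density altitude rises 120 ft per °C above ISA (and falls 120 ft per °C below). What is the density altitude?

Pressure altitude = 9400 + (29.92 − 28.52) × 1000 = 9400 + (+1400) = 10800 ft.
ISA temperature at 10800 ft = 15 − 2 × (10800/1000) = -6.6°C.
ISA deviation = 26 − (-6.6) = +32.6°C.
Density altitude = 10800 + 120 × (32.6) = 14712 ft.

14712 ft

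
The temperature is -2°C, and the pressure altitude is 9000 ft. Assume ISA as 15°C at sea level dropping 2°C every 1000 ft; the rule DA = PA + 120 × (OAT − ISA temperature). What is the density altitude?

ISA temperature at 9000 ft = 15 − 2 × (9000/1000) = -3°C.
ISA deviation = -2 − (-3) = +1°C.
Density altitude = 9000 + 120 × (1) = 9000 + (+120) = 9120 ft.

9120 ft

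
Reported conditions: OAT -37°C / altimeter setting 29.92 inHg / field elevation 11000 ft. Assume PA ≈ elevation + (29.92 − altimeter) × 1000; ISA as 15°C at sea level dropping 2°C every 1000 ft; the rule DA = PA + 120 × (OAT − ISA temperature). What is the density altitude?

7400 ft

Pressure altitude = 11000 + (29.92 − 29.92) × 1000 = 11000 + (0) = 11000 ft.
ISA temperature at 11000 ft = 15 − 2 × (11000/1000) = -7°C.
ISA deviation = -37 − (-7) = -30°C.
Density altitude = 11000 + 120 × (-30) = 7400 ft.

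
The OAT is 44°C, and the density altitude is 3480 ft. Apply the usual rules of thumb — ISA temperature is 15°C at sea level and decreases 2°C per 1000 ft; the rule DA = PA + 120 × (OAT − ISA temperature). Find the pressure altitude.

DA = PA + 120 × (OAT − (15 − 2·PA/1000)) = PA + 120·OAT − 1800 + 0.24·PA = 1.24·PA + 120·OAT − 1800.
So 1.24·PA = 3480 − 120 × 44 + 1800 = 0.
PA = 0 / 1.24 = 0 ft.

0 ft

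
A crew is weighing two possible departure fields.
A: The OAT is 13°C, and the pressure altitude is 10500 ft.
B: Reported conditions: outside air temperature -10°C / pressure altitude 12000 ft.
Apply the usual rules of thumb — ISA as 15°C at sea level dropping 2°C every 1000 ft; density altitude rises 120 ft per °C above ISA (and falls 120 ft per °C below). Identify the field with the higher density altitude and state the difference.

A by 900 ft

A: ISA temp = -6°C, deviation +19°C, DA = 10500 + 120 × 19 = 12780 ft.
B: ISA temp = -9°C, deviation -1°C, DA = 12000 + 120 × (-1) = 11880 ft.
A is higher by 12780 − 11880 = 900 ft.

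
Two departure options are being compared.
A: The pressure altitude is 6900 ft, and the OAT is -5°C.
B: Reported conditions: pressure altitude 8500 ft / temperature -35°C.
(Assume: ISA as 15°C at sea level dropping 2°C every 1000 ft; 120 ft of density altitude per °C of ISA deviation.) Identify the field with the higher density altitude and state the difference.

A by 1616 ft

A: ISA temp = 1.2°C, deviation -6.2°C, DA = 6900 + 120 × (-6.2) = 6156 ft.
B: ISA temp = -2°C, deviation -33°C, DA = 8500 + 120 × (-33) = 4540 ft.
A is higher by 6156 − 4540 = 1616 ft.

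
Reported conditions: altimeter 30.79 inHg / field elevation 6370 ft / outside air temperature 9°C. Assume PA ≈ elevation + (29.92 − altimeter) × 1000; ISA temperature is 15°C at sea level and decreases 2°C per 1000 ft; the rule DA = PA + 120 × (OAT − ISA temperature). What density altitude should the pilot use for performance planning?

Pressure altitude = 6370 + (29.92 − 30.79) × 1000 = 6370 + (-870) = 5500 ft.
ISA temperature at 5500 ft = 15 − 2 × (5500/1000) = 4°C.
ISA deviation = 9 − 4 = +5°C.
Density altitude = 5500 + 120 × (5) = 6100 ft.

6100 ft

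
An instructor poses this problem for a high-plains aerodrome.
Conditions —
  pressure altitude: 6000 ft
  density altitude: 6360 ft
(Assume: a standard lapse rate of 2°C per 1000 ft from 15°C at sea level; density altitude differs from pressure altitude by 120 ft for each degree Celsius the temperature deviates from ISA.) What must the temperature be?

6°C

Density altitude − pressure altitude = 6360 − 6000 = +360 ft.
At 120 ft/°C that is an ISA deviation of 360/120 = +3°C.
ISA temperature at 6000 ft = 15 − 2 × (6000/1000) = 3°C.
OAT = ISA + deviation = 3 + (+3) = 6°C.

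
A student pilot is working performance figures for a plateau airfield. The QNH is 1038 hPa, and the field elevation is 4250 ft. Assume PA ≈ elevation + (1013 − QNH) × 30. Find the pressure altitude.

Pressure correction = (1013 − 1038) × 30 = -750 ft.
Pressure altitude = 4250 + (-750) = 3500 ft.

3500 ft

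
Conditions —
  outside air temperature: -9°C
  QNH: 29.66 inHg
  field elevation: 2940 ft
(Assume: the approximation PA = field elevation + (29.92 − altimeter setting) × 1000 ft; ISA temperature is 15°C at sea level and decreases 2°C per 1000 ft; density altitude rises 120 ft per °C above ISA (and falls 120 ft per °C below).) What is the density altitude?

1088 ft

Pressure altitude = 2940 + (29.92 − 29.66) × 1000 = 2940 + (+260) = 3200 ft.
ISA temperature at 3200 ft = 15 − 2 × (3200/1000) = 8.6°C.
ISA deviation = -9 − 8.6 = -17.6°C.
Density altitude = 3200 + 120 × (-17.6) = 1088 ft.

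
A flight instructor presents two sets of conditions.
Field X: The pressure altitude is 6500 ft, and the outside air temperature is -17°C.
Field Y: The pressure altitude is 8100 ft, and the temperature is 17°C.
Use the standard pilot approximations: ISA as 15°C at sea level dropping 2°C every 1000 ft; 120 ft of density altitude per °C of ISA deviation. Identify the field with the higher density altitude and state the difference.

Field Y by 6064 ft

Field X: ISA temp = 2°C, deviation -19°C, DA = 6500 + 120 × (-19) = 4220 ft.
Field Y: ISA temp = -1.2°C, deviation +18.2°C, DA = 8100 + 120 × 18.2 = 10284 ft.
Field Y is higher by 10284 − 4220 = 6064 ft.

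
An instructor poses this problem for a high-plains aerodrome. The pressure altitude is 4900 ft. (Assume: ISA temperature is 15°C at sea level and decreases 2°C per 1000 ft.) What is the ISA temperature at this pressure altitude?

ISA temperature = 15 − 2 × (4900/1000) = 15 − 9.8 = 5.2°C.

5.2°C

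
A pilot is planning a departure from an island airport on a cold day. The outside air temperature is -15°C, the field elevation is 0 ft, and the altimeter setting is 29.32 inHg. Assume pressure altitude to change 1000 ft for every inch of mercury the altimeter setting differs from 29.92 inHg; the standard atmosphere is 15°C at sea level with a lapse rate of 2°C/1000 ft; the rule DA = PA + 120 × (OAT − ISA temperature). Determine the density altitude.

Pressure altitude = 0 + (29.92 − 29.32) × 1000 = 0 + (+600) = 600 ft.
ISA temperature at 600 ft = 15 − 2 × (600/1000) = 13.8°C.
ISA deviation = -15 − 13.8 = -28.8°C.
Density altitude = 600 + 120 × (-28.8) = -2856 ft.

-2856 ft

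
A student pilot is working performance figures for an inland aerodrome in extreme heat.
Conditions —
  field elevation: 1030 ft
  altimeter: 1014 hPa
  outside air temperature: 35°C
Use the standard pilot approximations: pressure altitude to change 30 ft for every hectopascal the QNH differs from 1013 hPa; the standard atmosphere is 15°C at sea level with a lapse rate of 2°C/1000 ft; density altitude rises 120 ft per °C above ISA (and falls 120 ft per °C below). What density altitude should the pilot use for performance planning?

3640 ft

Pressure altitude = 1030 + (1013 − 1014) × 30 = 1030 + (-30) = 1000 ft.
ISA temperature at 1000 ft = 15 − 2 × (1000/1000) = 13°C.
ISA deviation = 35 − 13 = +22°C.
Density altitude = 1000 + 120 × (22) = 3640 ft.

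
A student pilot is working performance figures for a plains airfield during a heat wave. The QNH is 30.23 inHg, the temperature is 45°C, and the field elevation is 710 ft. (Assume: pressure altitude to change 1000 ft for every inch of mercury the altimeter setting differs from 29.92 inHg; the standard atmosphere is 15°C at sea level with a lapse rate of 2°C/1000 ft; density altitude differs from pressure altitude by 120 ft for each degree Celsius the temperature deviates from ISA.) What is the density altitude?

4096 ft

Pressure altitude = 710 + (29.92 − 30.23) × 1000 = 710 + (-310) = 400 ft.
ISA temperature at 400 ft = 15 − 2 × (400/1000) = 14.2°C.
ISA deviation = 45 − 14.2 = +30.8°C.
Density altitude = 400 + 120 × (30.8) = 4096 ft.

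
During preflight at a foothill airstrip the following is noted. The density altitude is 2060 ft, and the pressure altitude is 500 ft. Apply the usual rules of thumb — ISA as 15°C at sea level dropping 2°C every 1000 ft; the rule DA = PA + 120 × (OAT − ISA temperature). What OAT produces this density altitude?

27°C

Density altitude − pressure altitude = 2060 − 500 = +1560 ft.
At 120 ft/°C that is an ISA deviation of 1560/120 = +13°C.
ISA temperature at 500 ft = 15 − 2 × (500/1000) = 14°C.
OAT = ISA + deviation = 14 + (+13) = 27°C.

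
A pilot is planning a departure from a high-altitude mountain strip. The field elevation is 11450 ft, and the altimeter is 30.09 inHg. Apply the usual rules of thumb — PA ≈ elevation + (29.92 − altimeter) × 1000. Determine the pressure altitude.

Pressure correction = (29.92 − 30.09) × 1000 = -170 ft.
Pressure altitude = 11450 + (-170) = 11280 ft.

11280 ft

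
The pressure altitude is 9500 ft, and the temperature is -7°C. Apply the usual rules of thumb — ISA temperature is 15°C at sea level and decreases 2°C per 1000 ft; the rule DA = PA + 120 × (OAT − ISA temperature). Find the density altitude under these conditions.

9140 ft

ISA temperature at 9500 ft = 15 − 2 × (9500/1000) = -4°C.
ISA deviation = -7 − (-4) = -3°C.
Density altitude = 9500 + 120 × (-3) = 9500 + (-360) = 9140 ft.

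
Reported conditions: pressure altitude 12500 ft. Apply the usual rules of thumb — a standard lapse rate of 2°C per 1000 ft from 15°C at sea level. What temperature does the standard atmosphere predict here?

ISA temperature = 15 − 2 × (12500/1000) = 15 − 25 = -10°C.

-10°C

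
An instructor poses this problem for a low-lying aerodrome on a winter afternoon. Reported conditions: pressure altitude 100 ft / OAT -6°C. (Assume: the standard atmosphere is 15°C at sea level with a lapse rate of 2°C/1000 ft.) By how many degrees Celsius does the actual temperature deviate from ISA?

ISA-20.8°C

ISA temperature at 100 ft = 15 − 2 × (100/1000) = 14.8°C.
Deviation = OAT − ISA = -6 − 14.8 = -20.8°C.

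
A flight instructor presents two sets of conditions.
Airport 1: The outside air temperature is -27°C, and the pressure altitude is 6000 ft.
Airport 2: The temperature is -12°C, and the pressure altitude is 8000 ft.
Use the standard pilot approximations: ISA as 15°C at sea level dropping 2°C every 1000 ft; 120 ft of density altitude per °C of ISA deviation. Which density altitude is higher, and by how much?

Airport 1: ISA temp = 3°C, deviation -30°C, DA = 6000 + 120 × (-30) = 2400 ft.
Airport 2: ISA temp = -1°C, deviation -11°C, DA = 8000 + 120 × (-11) = 6680 ft.
Airport 2 is higher by 6680 − 2400 = 4280 ft.

Airport 2 by 4280 ft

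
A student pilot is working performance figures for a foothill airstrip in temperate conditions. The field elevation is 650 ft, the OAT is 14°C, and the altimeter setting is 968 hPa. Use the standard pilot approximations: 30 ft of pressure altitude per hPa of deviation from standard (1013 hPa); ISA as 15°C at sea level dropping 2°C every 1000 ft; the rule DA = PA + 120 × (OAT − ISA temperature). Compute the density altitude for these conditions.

2360 ft

Pressure altitude = 650 + (1013 − 968) × 30 = 650 + (+1350) = 2000 ft.
ISA temperature at 2000 ft = 15 − 2 × (2000/1000) = 11°C.
ISA deviation = 14 − 11 = +3°C.
Density altitude = 2000 + 120 × (3) = 2360 ft.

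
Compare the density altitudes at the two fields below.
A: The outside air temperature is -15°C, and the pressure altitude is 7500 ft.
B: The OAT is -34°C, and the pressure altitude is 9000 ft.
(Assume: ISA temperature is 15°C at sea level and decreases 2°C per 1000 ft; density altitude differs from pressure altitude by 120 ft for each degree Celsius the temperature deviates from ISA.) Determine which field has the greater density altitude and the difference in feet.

A by 420 ft

A: ISA temp = 0°C, deviation -15°C, DA = 7500 + 120 × (-15) = 5700 ft.
B: ISA temp = -3°C, deviation -31°C, DA = 9000 + 120 × (-31) = 5280 ft.
A is higher by 5700 − 5280 = 420 ft.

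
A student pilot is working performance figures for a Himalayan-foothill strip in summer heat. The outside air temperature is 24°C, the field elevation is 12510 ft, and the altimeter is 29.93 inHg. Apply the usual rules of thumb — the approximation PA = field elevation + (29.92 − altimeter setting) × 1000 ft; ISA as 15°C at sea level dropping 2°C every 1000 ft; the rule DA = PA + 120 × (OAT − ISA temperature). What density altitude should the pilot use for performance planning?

Pressure altitude = 12510 + (29.92 − 29.93) × 1000 = 12510 + (-10) = 12500 ft.
ISA temperature at 12500 ft = 15 − 2 × (12500/1000) = -10°C.
ISA deviation = 24 − (-10) = +34°C.
Density altitude = 12500 + 120 × (34) = 16580 ft.

16580 ft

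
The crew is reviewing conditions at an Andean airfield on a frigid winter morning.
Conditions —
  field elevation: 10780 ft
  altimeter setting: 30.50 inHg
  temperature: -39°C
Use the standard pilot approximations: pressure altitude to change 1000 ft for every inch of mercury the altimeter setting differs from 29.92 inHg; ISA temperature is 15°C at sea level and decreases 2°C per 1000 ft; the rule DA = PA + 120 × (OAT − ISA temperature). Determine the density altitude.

6168 ft

Pressure altitude = 10780 + (29.92 − 30.50) × 1000 = 10780 + (-580) = 10200 ft.
ISA temperature at 10200 ft = 15 − 2 × (10200/1000) = -5.4°C.
ISA deviation = -39 − (-5.4) = -33.6°C.
Density altitude = 10200 + 120 × (-33.6) = 6168 ft.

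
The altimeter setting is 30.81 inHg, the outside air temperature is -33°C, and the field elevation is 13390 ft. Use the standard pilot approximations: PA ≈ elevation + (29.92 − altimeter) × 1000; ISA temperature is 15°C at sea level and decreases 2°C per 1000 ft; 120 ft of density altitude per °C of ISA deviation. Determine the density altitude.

9740 ft

Pressure altitude = 13390 + (29.92 − 30.81) × 1000 = 13390 + (-890) = 12500 ft.
ISA temperature at 12500 ft = 15 − 2 × (12500/1000) = -10°C.
ISA deviation = -33 − (-10) = -23°C.
Density altitude = 12500 + 120 × (-23) = 9740 ft.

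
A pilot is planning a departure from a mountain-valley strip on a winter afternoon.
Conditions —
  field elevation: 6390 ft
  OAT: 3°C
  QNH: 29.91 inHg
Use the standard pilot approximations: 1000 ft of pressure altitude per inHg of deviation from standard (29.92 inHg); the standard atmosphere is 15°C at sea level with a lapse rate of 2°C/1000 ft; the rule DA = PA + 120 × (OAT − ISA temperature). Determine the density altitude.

Pressure altitude = 6390 + (29.92 − 29.91) × 1000 = 6390 + (+10) = 6400 ft.
ISA temperature at 6400 ft = 15 − 2 × (6400/1000) = 2.2°C.
ISA deviation = 3 − 2.2 = +0.8°C.
Density altitude = 6400 + 120 × (0.8) = 6496 ft.

6496 ft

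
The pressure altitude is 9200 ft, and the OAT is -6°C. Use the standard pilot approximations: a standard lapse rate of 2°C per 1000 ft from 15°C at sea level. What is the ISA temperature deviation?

ISA temperature at 9200 ft = 15 − 2 × (9200/1000) = -3.4°C.
Deviation = OAT − ISA = -6 − (-3.4) = -2.6°C.

ISA-2.6°C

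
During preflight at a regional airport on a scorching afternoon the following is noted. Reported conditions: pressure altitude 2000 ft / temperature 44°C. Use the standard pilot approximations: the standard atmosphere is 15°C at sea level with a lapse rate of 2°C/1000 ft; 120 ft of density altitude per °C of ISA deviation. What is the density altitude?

ISA temperature at 2000 ft = 15 − 2 × (2000/1000) = 11°C.
ISA deviation = 44 − 11 = +33°C.
Density altitude = 2000 + 120 × (33) = 2000 + (+3960) = 5960 ft.

5960 ft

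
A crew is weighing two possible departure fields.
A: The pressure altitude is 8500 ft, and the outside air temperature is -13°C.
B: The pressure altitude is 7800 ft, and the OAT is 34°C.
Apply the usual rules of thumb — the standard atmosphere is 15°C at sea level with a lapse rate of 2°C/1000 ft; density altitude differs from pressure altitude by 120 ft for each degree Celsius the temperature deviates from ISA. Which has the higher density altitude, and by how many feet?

B by 4772 ft

A: ISA temp = -2°C, deviation -11°C, DA = 8500 + 120 × (-11) = 7180 ft.
B: ISA temp = -0.6°C, deviation +34.6°C, DA = 7800 + 120 × 34.6 = 11952 ft.
B is higher by 11952 − 7180 = 4772 ft.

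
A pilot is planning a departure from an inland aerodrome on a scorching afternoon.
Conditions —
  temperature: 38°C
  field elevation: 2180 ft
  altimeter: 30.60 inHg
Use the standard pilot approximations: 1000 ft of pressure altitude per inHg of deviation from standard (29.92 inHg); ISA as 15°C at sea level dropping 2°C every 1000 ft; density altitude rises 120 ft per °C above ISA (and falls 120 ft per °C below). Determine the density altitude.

4620 ft

Pressure altitude = 2180 + (29.92 − 30.60) × 1000 = 2180 + (-680) = 1500 ft.
ISA temperature at 1500 ft = 15 − 2 × (1500/1000) = 12°C.
ISA deviation = 38 − 12 = +26°C.
Density altitude = 1500 + 120 × (26) = 4620 ft.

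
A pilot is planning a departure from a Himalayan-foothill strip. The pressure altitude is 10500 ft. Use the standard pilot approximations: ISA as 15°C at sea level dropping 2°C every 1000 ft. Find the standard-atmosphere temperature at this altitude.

ISA temperature = 15 − 2 × (10500/1000) = 15 − 21 = -6°C.

-6°C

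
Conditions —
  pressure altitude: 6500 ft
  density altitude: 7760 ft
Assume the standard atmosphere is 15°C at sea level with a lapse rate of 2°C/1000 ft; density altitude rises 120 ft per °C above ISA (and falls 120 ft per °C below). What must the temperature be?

Density altitude − pressure altitude = 7760 − 6500 = +1260 ft.
At 120 ft/°C that is an ISA deviation of 1260/120 = +10.5°C.
ISA temperature at 6500 ft = 15 − 2 × (6500/1000) = 2°C.
OAT = ISA + deviation = 2 + (+10.5) = 12.5°C.

12.5°C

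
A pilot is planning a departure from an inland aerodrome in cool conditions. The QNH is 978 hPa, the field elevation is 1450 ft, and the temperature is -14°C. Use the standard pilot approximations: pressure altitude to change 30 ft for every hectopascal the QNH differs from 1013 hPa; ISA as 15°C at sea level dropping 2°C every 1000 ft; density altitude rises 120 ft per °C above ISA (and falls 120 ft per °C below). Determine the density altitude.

Pressure altitude = 1450 + (1013 − 978) × 30 = 1450 + (+1050) = 2500 ft.
ISA temperature at 2500 ft = 15 − 2 × (2500/1000) = 10°C.
ISA deviation = -14 − 10 = -24°C.
Density altitude = 2500 + 120 × (-24) = -380 ft.

-380 ft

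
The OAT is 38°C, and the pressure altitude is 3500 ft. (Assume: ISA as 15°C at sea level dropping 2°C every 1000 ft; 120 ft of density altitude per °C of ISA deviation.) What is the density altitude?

ISA temperature at 3500 ft = 15 − 2 × (3500/1000) = 8°C.
ISA deviation = 38 − 8 = +30°C.
Density altitude = 3500 + 120 × (30) = 3500 + (+3600) = 7100 ft.

7100 ft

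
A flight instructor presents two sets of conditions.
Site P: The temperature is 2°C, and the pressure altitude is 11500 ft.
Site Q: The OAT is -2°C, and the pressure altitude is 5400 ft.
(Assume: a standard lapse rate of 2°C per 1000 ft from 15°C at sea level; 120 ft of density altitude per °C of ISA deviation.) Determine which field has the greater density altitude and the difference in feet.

Site P: ISA temp = -8°C, deviation +10°C, DA = 11500 + 120 × 10 = 12700 ft.
Site Q: ISA temp = 4.2°C, deviation -6.2°C, DA = 5400 + 120 × (-6.2) = 4656 ft.
Site P is higher by 12700 − 4656 = 8044 ft.

Site P by 8044 ft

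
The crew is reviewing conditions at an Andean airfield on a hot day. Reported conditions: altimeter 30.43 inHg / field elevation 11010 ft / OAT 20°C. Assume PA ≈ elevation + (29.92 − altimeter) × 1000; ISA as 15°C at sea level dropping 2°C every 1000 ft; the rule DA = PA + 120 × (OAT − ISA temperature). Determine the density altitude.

Pressure altitude = 11010 + (29.92 − 30.43) × 1000 = 11010 + (-510) = 10500 ft.
ISA temperature at 10500 ft = 15 − 2 × (10500/1000) = -6°C.
ISA deviation = 20 − (-6) = +26°C.
Density altitude = 10500 + 120 × (26) = 13620 ft.

13620 ft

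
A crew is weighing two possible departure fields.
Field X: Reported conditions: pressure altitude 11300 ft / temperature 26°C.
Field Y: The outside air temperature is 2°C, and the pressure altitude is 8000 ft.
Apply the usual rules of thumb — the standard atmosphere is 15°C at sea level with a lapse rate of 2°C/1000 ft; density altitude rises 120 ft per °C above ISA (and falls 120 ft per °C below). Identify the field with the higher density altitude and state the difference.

Field X: ISA temp = -7.6°C, deviation +33.6°C, DA = 11300 + 120 × 33.6 = 15332 ft.
Field Y: ISA temp = -1°C, deviation +3°C, DA = 8000 + 120 × 3 = 8360 ft.
Field X is higher by 15332 − 8360 = 6972 ft.

Field X by 6972 ft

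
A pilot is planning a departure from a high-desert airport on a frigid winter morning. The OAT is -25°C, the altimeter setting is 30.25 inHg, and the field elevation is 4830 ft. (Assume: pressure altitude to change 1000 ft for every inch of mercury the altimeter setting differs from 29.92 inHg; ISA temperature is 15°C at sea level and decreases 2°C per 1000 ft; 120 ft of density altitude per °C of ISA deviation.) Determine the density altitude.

Pressure altitude = 4830 + (29.92 − 30.25) × 1000 = 4830 + (-330) = 4500 ft.
ISA temperature at 4500 ft = 15 − 2 × (4500/1000) = 6°C.
ISA deviation = -25 − 6 = -31°C.
Density altitude = 4500 + 120 × (-31) = 780 ft.

780 ft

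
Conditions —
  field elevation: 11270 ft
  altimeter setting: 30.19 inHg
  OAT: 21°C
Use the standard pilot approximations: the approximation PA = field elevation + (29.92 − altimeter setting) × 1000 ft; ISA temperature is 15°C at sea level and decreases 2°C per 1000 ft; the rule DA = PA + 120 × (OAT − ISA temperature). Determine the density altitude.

Pressure altitude = 11270 + (29.92 − 30.19) × 1000 = 11270 + (-270) = 11000 ft.
ISA temperature at 11000 ft = 15 − 2 × (11000/1000) = -7°C.
ISA deviation = 21 − (-7) = +28°C.
Density altitude = 11000 + 120 × (28) = 14360 ft.

14360 ft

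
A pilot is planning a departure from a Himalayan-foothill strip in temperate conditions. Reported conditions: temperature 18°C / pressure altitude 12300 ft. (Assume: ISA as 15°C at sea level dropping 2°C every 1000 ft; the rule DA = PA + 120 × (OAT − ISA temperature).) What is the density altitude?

ISA temperature at 12300 ft = 15 − 2 × (12300/1000) = -9.6°C.
ISA deviation = 18 − (-9.6) = +27.6°C.
Density altitude = 12300 + 120 × (27.6) = 12300 + (+3312) = 15612 ft.

15612 ft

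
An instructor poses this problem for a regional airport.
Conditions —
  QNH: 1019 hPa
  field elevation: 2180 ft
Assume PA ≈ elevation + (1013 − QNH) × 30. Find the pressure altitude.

2000 ft

Pressure correction = (1013 − 1019) × 30 = -180 ft.
Pressure altitude = 2180 + (-180) = 2000 ft.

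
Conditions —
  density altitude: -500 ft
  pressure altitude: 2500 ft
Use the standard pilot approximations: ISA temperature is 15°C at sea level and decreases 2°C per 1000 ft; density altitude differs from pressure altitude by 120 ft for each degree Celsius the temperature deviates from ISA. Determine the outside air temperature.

Density altitude − pressure altitude = -500 − 2500 = -3000 ft.
At 120 ft/°C that is an ISA deviation of -3000/120 = -25°C.
ISA temperature at 2500 ft = 15 − 2 × (2500/1000) = 10°C.
OAT = ISA + deviation = 10 + (-25) = -15°C.

-15°C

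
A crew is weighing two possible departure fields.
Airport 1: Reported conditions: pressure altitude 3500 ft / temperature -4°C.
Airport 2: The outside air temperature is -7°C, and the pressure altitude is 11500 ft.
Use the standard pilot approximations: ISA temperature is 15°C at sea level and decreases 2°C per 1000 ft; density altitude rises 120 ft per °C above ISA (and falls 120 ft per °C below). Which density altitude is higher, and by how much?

Airport 2 by 9560 ft

Airport 1: ISA temp = 8°C, deviation -12°C, DA = 3500 + 120 × (-12) = 2060 ft.
Airport 2: ISA temp = -8°C, deviation +1°C, DA = 11500 + 120 × 1 = 11620 ft.
Airport 2 is higher by 11620 − 2060 = 9560 ft.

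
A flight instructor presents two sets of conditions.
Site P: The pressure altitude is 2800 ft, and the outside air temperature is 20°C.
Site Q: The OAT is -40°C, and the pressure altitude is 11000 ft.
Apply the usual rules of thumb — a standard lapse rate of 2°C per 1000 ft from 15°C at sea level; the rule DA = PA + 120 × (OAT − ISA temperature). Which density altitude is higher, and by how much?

Site P: ISA temp = 9.4°C, deviation +10.6°C, DA = 2800 + 120 × 10.6 = 4072 ft.
Site Q: ISA temp = -7°C, deviation -33°C, DA = 11000 + 120 × (-33) = 7040 ft.
Site Q is higher by 7040 − 4072 = 2968 ft.

Site Q by 2968 ft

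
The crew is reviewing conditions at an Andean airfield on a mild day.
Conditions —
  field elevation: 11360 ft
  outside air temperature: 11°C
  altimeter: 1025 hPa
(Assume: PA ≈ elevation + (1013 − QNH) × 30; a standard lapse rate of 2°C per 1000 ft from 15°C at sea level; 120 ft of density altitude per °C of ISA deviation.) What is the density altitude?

13160 ft

Pressure altitude = 11360 + (1013 − 1025) × 30 = 11360 + (-360) = 11000 ft.
ISA temperature at 11000 ft = 15 − 2 × (11000/1000) = -7°C.
ISA deviation = 11 − (-7) = +18°C.
Density altitude = 11000 + 120 × (18) = 13160 ft.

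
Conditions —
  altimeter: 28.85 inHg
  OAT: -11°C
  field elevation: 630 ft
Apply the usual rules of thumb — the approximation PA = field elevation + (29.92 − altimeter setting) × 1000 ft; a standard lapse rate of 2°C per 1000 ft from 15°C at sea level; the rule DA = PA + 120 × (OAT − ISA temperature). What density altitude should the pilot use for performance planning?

-1012 ft

Pressure altitude = 630 + (29.92 − 28.85) × 1000 = 630 + (+1070) = 1700 ft.
ISA temperature at 1700 ft = 15 − 2 × (1700/1000) = 11.6°C.
ISA deviation = -11 − 11.6 = -22.6°C.
Density altitude = 1700 + 120 × (-22.6) = -1012 ft.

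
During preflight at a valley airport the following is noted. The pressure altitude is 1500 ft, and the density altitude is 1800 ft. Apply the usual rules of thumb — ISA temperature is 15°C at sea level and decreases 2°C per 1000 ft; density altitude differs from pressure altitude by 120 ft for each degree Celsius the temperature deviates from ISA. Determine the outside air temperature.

14.5°C

Density altitude − pressure altitude = 1800 − 1500 = +300 ft.
At 120 ft/°C that is an ISA deviation of 300/120 = +2.5°C.
ISA temperature at 1500 ft = 15 − 2 × (1500/1000) = 12°C.
OAT = ISA + deviation = 12 + (+2.5) = 14.5°C.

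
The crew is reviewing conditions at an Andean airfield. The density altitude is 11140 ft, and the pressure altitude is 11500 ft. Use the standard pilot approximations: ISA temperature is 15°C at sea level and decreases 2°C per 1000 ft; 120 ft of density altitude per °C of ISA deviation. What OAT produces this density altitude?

Density altitude − pressure altitude = 11140 − 11500 = -360 ft.
At 120 ft/°C that is an ISA deviation of -360/120 = -3°C.
ISA temperature at 11500 ft = 15 − 2 × (11500/1000) = -8°C.
OAT = ISA + deviation = -8 + (-3) = -11°C.

-11°C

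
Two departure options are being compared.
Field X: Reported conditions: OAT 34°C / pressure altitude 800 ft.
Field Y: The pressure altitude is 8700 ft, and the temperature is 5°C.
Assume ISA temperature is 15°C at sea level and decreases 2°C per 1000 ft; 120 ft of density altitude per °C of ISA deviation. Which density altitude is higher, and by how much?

Field Y by 6316 ft

Field X: ISA temp = 13.4°C, deviation +20.6°C, DA = 800 + 120 × 20.6 = 3272 ft.
Field Y: ISA temp = -2.4°C, deviation +7.4°C, DA = 8700 + 120 × 7.4 = 9588 ft.
Field Y is higher by 9588 − 3272 = 6316 ft.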